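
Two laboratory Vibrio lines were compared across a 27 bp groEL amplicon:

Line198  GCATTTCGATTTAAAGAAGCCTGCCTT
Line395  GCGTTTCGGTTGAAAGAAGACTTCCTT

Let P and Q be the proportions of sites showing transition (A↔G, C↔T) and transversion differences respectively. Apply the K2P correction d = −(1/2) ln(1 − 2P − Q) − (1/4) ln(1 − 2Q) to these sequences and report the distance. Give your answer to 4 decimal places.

0.2129

Mismatches occur at site 3 (A↔G, transition), site 9 (A↔G, transition), site 12 (T↔G, transversion), site 20 (C↔A, transversion), site 23 (G↔T, transversion).
Of the 5 differences, 2 transitions and 3 transversions over 27 sites: P = 2/27 = 0.074074, Q = 3/27 = 0.111111.
d = −0.5·ln(0.740741) − 0.25·ln(0.777778) = −0.5·(-0.300104) − 0.25·(-0.251314) = 0.2129.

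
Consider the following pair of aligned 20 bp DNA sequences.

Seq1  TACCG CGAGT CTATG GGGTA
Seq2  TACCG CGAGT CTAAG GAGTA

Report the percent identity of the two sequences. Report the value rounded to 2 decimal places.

Differing sites — 14:T/A; 17:G/A.
18 of the 20 sites match, so the percent identity is 18/20 × 100 = 90.00%.

90.00%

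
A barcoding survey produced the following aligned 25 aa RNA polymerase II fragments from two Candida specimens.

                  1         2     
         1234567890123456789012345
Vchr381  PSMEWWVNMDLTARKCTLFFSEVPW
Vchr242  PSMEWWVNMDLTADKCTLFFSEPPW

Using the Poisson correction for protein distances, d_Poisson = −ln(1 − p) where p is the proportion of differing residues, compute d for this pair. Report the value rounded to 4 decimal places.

0.0834

Differing sites — 14:R/D; 23:V/P.
p = 2/25 = 0.080000.
d = −ln(1 − 0.080000) = −ln(0.920000) = 0.0834.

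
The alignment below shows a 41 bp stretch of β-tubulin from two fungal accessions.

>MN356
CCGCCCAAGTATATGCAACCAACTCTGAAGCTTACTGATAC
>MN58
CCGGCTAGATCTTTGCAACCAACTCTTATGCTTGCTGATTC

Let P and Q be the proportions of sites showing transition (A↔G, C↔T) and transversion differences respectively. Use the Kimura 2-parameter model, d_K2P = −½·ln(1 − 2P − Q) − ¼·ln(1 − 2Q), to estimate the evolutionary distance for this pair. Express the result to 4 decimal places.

0.2954

The sequences differ at positions 4 (C/G, transversion), 6 (C/T, transition), 8 (A/G, transition), 9 (G/A, transition), 11 (A/C, transversion), 13 (A/T, transversion), 27 (G/T, transversion), 29 (A/T, transversion), 34 (A/G, transition), 40 (A/T, transversion).
Of the 10 differences, 4 transitions and 6 transversions over 41 sites: P = 4/41 = 0.097561, Q = 6/41 = 0.146341.
d = −0.5·ln(0.658537) − 0.25·ln(0.707318) = −0.5·(-0.417735) − 0.25·(-0.346275) = 0.2954.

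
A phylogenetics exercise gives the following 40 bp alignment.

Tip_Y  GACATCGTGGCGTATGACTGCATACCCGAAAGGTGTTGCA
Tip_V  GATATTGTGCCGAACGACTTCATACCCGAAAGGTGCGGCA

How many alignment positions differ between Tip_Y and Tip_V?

The sequences differ at positions 3 (C/T), 6 (C/T), 10 (G/C), 13 (T/A), 15 (T/C), 20 (G/T), 36 (T/C), 37 (T/G).
That gives 8 mismatches out of 40 aligned sites, so the Hamming distance is 8.

8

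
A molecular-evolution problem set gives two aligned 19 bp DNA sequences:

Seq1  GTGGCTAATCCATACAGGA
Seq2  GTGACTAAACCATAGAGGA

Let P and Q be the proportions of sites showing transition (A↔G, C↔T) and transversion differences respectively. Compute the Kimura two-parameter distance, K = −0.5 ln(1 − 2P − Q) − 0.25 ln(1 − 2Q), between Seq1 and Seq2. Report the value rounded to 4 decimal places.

0.1773

The sequences differ at positions 4 (G/A, transition), 9 (T/A, transversion), 15 (C/G, transversion).
Of the 3 differences, 1 transition and 2 transversions over 19 sites: P = 1/19 = 0.052632, Q = 2/19 = 0.105263.
d = −0.5·ln(0.789473) − 0.25·ln(0.789474) = −0.5·(-0.236390) − 0.25·(-0.236388) = 0.1773.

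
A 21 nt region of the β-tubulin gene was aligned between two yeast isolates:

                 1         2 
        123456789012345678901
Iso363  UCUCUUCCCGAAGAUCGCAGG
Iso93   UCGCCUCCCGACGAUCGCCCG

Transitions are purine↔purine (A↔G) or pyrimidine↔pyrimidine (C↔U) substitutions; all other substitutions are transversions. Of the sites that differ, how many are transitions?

The sequences differ at positions 3 (U/G, transversion), 5 (U/C, transition), 12 (A/C, transversion), 19 (A/C, transversion), 20 (G/C, transversion).
Of the 5 differences, 1 transition and 4 transversions, so the answer is 1.

1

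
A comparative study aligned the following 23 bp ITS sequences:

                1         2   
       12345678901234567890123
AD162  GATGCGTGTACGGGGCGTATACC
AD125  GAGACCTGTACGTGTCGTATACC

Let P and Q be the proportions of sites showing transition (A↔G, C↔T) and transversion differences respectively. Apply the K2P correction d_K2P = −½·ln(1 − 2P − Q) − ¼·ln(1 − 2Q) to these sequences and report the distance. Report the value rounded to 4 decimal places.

The sequences differ at positions 3 (T/G, transversion), 4 (G/A, transition), 6 (G/C, transversion), 13 (G/T, transversion), 15 (G/T, transversion).
Of the 5 differences, 1 transition and 4 transversions over 23 sites: P = 1/23 = 0.043478, Q = 4/23 = 0.173913.
d = −0.5·ln(0.739131) − 0.25·ln(0.652174) = −0.5·(-0.302280) − 0.25·(-0.427444) = 0.2580.

0.2580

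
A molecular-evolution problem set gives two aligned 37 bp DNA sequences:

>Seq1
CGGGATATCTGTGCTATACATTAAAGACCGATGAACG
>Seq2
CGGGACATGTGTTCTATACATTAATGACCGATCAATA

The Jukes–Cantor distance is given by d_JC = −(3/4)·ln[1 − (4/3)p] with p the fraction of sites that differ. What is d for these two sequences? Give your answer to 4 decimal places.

The sequences differ at positions 6 (T/C), 9 (C/G), 13 (G/T), 25 (A/T), 33 (G/C), 36 (C/T), 37 (G/A).
p = 7/37 = 0.189189.
d = −0.75 · ln(1 − (4/3)·0.189189) = −0.75 · ln(0.747748) = −0.75 · (-0.290689) = 0.2180.

0.2180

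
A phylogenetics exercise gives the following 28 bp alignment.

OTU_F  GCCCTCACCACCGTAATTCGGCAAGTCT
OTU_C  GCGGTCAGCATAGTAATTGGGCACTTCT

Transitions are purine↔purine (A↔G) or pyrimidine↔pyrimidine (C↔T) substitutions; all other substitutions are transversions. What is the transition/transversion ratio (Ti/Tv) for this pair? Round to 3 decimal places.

Mismatches occur at site 3 (C↔G, transversion), site 4 (C↔G, transversion), site 8 (C↔G, transversion), site 11 (C↔T, transition), site 12 (C↔A, transversion), site 19 (C↔G, transversion), site 24 (A↔C, transversion), site 25 (G↔T, transversion).
Of the 8 differences, 1 transition and 7 transversions, so Ti/Tv = 1/7 = 0.143.

0.143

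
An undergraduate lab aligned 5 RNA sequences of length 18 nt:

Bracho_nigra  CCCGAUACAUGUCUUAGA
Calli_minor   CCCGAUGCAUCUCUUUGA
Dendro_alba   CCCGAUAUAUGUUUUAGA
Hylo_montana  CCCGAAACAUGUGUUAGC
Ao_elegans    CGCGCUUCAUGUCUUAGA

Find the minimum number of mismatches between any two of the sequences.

Pairwise Hamming distances:
  Bracho_nigra vs Calli_minor: 3
  Bracho_nigra vs Dendro_alba: 2
  Bracho_nigra vs Hylo_montana: 3
  Bracho_nigra vs Ao_elegans: 3
  Calli_minor vs Dendro_alba: 5
  Calli_minor vs Hylo_montana: 6
  Calli_minor vs Ao_elegans: 5
  Dendro_alba vs Hylo_montana: 4
  Dendro_alba vs Ao_elegans: 5
  Hylo_montana vs Ao_elegans: 6
The smallest is 2, between Bracho_nigra and Dendro_alba.

2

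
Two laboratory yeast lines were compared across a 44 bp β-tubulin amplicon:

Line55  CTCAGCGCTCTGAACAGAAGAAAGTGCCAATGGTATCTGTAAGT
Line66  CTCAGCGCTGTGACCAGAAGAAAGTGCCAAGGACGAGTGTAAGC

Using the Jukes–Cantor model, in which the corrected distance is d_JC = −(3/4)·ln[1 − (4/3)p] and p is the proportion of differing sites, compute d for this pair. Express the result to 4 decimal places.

0.2388

Mismatches occur at site 10 (C↔G), site 14 (A↔C), site 31 (T↔G), site 33 (G↔A), site 34 (T↔C), site 35 (A↔G), site 36 (T↔A), site 37 (C↔G), site 44 (T↔C).
p = 9/44 = 0.204545.
d = −0.75 · ln(1 − (4/3)·0.204545) = −0.75 · ln(0.727273) = −0.75 · (-0.318453) = 0.2388.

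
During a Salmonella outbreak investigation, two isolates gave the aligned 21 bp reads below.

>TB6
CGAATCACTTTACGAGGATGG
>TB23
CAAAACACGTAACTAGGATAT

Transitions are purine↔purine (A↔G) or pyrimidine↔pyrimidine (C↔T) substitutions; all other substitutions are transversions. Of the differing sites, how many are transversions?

5

Differing sites — 2:G/A (Ti); 5:T/A (Tv); 9:T/G (Tv); 11:T/A (Tv); 14:G/T (Tv); 20:G/A (Ti); 21:G/T (Tv).
Of the 7 differences, 2 transitions and 5 transversions, so the answer is 5.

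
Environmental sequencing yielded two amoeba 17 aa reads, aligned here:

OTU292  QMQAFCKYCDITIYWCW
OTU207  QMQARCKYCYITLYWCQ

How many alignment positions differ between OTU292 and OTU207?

4

The sequences differ at positions 5 (F/R), 10 (D/Y), 13 (I/L), 17 (W/Q).
That gives 4 mismatches out of 17 aligned sites, so the Hamming distance is 4.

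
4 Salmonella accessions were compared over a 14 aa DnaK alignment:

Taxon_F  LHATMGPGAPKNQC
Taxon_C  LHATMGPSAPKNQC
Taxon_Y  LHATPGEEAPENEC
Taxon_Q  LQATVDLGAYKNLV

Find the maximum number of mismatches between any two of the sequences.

Pairwise Hamming distances:
  Taxon_F vs Taxon_C: 1
  Taxon_F vs Taxon_Y: 5
  Taxon_F vs Taxon_Q: 7
  Taxon_C vs Taxon_Y: 5
  Taxon_C vs Taxon_Q: 8
  Taxon_Y vs Taxon_Q: 9
The largest is 9, between Taxon_Y and Taxon_Q.

9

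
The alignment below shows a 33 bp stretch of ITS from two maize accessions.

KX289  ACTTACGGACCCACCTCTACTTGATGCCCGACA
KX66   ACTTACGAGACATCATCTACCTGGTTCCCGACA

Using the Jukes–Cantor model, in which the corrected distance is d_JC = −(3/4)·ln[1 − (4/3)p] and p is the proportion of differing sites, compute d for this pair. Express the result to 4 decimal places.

0.3390

The sequences differ at positions 8 (G/A), 9 (A/G), 10 (C/A), 12 (C/A), 13 (A/T), 15 (C/A), 21 (T/C), 24 (A/G), 26 (G/T).
p = 9/33 = 0.272727.
d = −0.75 · ln(1 − (4/3)·0.272727) = −0.75 · ln(0.636364) = −0.75 · (-0.451985) = 0.3390.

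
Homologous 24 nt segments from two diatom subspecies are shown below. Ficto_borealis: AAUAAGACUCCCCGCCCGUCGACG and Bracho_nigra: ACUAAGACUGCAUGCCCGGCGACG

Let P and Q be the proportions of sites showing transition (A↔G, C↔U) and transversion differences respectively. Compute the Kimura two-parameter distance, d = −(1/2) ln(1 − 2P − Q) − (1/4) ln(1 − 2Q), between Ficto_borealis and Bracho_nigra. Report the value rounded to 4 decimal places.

0.2452

Mismatches occur at site 2 (A→C, transversion), site 10 (C→G, transversion), site 12 (C→A, transversion), site 13 (C→U, transition), site 19 (U→G, transversion).
Of the 5 differences, 1 transition and 4 transversions over 24 sites: P = 1/24 = 0.041667, Q = 4/24 = 0.166667.
d = −0.5·ln(0.749999) − 0.25·ln(0.666666) = −0.5·(-0.287683) − 0.25·(-0.405466) = 0.2452.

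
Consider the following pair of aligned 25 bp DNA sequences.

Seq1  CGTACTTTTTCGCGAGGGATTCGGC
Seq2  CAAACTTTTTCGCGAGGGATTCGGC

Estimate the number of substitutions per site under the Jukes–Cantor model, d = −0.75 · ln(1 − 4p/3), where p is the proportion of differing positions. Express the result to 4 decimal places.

Mismatches occur at site 2 (G/A), site 3 (T/A).
p = 2/25 = 0.080000.
d = −0.75 · ln(1 − (4/3)·0.080000) = −0.75 · ln(0.893333) = −0.75 · (-0.112796) = 0.0846.

0.0846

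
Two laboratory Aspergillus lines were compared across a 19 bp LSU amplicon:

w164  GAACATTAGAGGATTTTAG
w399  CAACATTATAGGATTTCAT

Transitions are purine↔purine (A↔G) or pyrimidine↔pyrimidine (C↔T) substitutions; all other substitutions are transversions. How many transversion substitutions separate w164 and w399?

The sequences differ at positions 1 (G/C, transversion), 9 (G/T, transversion), 17 (T/C, transition), 19 (G/T, transversion).
Of the 4 differences, 1 transition and 3 transversions, so the answer is 3.

3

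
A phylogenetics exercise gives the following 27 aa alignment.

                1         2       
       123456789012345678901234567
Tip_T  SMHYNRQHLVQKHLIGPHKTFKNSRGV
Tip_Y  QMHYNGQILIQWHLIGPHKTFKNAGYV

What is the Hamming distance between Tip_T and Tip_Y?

The sequences differ at positions 1 (S/Q), 6 (R/G), 8 (H/I), 10 (V/I), 12 (K/W), 24 (S/A), 25 (R/G), 26 (G/Y).
That gives 8 mismatches out of 27 aligned sites, so the Hamming distance is 8.

8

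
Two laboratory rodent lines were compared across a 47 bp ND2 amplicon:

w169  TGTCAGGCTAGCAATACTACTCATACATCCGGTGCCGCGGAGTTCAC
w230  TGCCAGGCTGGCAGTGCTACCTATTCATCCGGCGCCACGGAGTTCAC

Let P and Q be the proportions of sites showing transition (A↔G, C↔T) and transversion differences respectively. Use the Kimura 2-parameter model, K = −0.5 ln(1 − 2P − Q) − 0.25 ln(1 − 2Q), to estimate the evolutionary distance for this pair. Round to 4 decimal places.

Mismatches occur at site 3 (T/C, transition), site 10 (A/G, transition), site 14 (A/G, transition), site 16 (A/G, transition), site 21 (T/C, transition), site 22 (C/T, transition), site 25 (A/T, transversion), site 33 (T/C, transition), site 37 (G/A, transition).
Of the 9 differences, 8 transitions and 1 transversion over 47 sites: P = 8/47 = 0.170213, Q = 1/47 = 0.021277.
d = −0.5·ln(0.638297) − 0.25·ln(0.957446) = −0.5·(-0.448952) − 0.25·(-0.043486) = 0.2353.

0.2353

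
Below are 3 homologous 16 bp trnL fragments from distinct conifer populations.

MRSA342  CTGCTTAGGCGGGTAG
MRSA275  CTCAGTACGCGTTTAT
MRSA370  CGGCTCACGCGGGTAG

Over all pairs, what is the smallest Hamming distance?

3

Pairwise Hamming distances:
  MRSA342 vs MRSA275: 7
  MRSA342 vs MRSA370: 3
  MRSA275 vs MRSA370: 8
The smallest is 3, between MRSA342 and MRSA370.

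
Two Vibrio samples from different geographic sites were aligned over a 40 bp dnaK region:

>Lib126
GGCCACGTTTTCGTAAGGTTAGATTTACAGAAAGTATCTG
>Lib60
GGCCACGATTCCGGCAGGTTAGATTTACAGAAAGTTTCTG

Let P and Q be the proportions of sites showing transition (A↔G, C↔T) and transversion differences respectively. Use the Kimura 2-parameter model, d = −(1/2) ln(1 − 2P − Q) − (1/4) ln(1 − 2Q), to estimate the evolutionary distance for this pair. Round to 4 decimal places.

Mismatches occur at site 8 (T↔A, transversion), site 11 (T↔C, transition), site 14 (T↔G, transversion), site 15 (A↔C, transversion), site 36 (A↔T, transversion).
Of the 5 differences, 1 transition and 4 transversions over 40 sites: P = 1/40 = 0.025000, Q = 4/40 = 0.100000.
d = −0.5·ln(0.850000) − 0.25·ln(0.800000) = −0.5·(-0.162519) − 0.25·(-0.223144) = 0.1370.

0.1370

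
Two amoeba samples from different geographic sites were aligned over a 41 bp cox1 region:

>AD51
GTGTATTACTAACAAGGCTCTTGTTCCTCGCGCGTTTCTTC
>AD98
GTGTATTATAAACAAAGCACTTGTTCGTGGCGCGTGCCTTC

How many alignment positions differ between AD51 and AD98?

8

Mismatches occur at site 9 (C/T), site 10 (T/A), site 16 (G/A), site 19 (T/A), site 27 (C/G), site 29 (C/G), site 36 (T/G), site 37 (T/C).
That gives 8 mismatches out of 41 aligned sites, so the Hamming distance is 8.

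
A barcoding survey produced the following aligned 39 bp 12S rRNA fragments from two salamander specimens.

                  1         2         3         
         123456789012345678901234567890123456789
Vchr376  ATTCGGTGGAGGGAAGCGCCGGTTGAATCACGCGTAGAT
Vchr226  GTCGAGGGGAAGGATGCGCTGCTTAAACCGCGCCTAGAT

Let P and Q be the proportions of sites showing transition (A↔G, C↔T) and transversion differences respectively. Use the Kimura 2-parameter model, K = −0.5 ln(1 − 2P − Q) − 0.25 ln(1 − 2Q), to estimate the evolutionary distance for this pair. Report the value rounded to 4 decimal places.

The sequences differ at positions 1 (A/G, transition), 3 (T/C, transition), 4 (C/G, transversion), 5 (G/A, transition), 7 (T/G, transversion), 11 (G/A, transition), 15 (A/T, transversion), 20 (C/T, transition), 22 (G/C, transversion), 25 (G/A, transition), 28 (T/C, transition), 30 (A/G, transition), 34 (G/C, transversion).
Of the 13 differences, 8 transitions and 5 transversions over 39 sites: P = 8/39 = 0.205128, Q = 5/39 = 0.128205.
d = −0.5·ln(0.461539) − 0.25·ln(0.743590) = −0.5·(-0.773189) − 0.25·(-0.296265) = 0.4607.

0.4607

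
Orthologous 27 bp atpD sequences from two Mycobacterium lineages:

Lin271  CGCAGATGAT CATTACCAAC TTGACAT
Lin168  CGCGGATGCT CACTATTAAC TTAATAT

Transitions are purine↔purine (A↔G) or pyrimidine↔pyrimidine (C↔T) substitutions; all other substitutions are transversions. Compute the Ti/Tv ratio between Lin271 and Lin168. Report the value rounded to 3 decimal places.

The sequences differ at positions 4 (A/G, transition), 9 (A/C, transversion), 13 (T/C, transition), 16 (C/T, transition), 17 (C/T, transition), 23 (G/A, transition), 25 (C/T, transition).
Of the 7 differences, 6 transitions and 1 transversion, so Ti/Tv = 6/1 = 6.000.

6.000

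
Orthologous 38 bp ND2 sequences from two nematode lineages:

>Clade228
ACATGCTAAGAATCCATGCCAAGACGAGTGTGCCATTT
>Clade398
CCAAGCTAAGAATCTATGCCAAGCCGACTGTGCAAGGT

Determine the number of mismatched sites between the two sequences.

8

The sequences differ at positions 1 (A/C), 4 (T/A), 15 (C/T), 24 (A/C), 28 (G/C), 34 (C/A), 36 (T/G), 37 (T/G).
That gives 8 mismatches out of 38 aligned sites, so the Hamming distance is 8.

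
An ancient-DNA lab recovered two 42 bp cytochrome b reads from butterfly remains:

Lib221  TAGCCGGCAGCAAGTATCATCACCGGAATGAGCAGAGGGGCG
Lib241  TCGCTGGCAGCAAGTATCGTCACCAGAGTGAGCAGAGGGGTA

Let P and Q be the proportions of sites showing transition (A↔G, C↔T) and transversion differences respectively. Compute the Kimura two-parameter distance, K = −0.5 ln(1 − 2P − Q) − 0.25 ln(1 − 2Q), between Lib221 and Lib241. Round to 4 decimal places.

0.1974

Differing sites — 2:A/C (Tv); 5:C/T (Ti); 19:A/G (Ti); 25:G/A (Ti); 28:A/G (Ti); 41:C/T (Ti); 42:G/A (Ti).
Of the 7 differences, 6 transitions and 1 transversion over 42 sites: P = 6/42 = 0.142857, Q = 1/42 = 0.023810.
d = −0.5·ln(0.690476) − 0.25·ln(0.952380) = −0.5·(-0.370374) − 0.25·(-0.048791) = 0.1974.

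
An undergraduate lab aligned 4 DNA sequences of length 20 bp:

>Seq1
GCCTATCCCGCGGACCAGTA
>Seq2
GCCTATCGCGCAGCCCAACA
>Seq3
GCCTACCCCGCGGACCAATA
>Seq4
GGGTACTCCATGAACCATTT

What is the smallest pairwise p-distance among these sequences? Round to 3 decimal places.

0.100

Pairwise Hamming distances:
  Seq1 vs Seq2: 5
  Seq1 vs Seq3: 2
  Seq1 vs Seq4: 9
  Seq2 vs Seq3: 5
  Seq2 vs Seq4: 13
  Seq3 vs Seq4: 8
The smallest is 2 mismatches, between Seq1 and Seq3; p = 2/20 = 0.100.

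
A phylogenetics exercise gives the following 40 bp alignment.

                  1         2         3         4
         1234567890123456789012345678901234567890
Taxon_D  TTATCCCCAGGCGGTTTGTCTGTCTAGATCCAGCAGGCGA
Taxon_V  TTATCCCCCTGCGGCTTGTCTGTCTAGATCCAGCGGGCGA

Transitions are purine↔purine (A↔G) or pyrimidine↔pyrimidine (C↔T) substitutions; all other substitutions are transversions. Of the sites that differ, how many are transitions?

Differing sites — 9:A/C (Tv); 10:G/T (Tv); 15:T/C (Ti); 35:A/G (Ti).
Of the 4 differences, 2 transitions and 2 transversions, so the answer is 2.

2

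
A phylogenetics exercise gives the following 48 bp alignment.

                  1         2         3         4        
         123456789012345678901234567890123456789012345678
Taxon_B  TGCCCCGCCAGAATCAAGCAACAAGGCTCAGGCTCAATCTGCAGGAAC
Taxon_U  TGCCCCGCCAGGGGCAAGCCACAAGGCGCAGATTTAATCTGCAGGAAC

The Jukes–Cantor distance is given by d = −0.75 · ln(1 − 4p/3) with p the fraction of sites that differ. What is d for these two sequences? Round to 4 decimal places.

0.1885

Differing sites — 12:A/G; 13:A/G; 14:T/G; 20:A/C; 28:T/G; 32:G/A; 33:C/T; 35:C/T.
p = 8/48 = 0.166667.
d = −0.75 · ln(1 − (4/3)·0.166667) = −0.75 · ln(0.777777) = −0.75 · (-0.251315) = 0.1885.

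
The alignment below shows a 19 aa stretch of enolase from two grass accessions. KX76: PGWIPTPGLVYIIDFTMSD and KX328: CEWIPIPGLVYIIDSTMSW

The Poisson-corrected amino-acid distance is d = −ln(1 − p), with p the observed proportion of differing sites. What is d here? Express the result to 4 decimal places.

0.3054

The sequences differ at positions 1 (P/C), 2 (G/E), 6 (T/I), 15 (F/S), 19 (D/W).
p = 5/19 = 0.263158.
d = −ln(1 − 0.263158) = −ln(0.736842) = 0.3054.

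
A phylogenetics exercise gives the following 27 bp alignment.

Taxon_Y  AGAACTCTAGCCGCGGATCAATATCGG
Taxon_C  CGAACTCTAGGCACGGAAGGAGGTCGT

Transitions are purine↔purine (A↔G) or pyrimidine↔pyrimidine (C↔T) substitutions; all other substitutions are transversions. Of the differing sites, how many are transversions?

Differing sites — 1:A/C (Tv); 11:C/G (Tv); 13:G/A (Ti); 18:T/A (Tv); 19:C/G (Tv); 20:A/G (Ti); 22:T/G (Tv); 23:A/G (Ti); 27:G/T (Tv).
Of the 9 differences, 3 transitions and 6 transversions, so the answer is 6.

6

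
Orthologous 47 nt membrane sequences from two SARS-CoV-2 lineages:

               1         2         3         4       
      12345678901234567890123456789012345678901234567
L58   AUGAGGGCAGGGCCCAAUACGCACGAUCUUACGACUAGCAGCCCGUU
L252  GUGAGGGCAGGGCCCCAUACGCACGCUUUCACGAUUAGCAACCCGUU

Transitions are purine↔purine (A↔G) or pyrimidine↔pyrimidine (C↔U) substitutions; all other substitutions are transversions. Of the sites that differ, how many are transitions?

Differing sites — 1:A/G (Ti); 16:A/C (Tv); 26:A/C (Tv); 28:C/U (Ti); 30:U/C (Ti); 35:C/U (Ti); 41:G/A (Ti).
Of the 7 differences, 5 transitions and 2 transversions, so the answer is 5.

5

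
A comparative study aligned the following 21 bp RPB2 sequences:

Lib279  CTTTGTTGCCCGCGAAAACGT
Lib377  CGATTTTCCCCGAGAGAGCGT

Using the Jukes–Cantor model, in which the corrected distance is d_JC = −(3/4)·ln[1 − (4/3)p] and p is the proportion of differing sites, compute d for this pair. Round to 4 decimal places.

The sequences differ at positions 2 (T/G), 3 (T/A), 5 (G/T), 8 (G/C), 13 (C/A), 16 (A/G), 18 (A/G).
p = 7/21 = 0.333333.
d = −0.75 · ln(1 − (4/3)·0.333333) = −0.75 · ln(0.555556) = −0.75 · (-0.587786) = 0.4408.

0.4408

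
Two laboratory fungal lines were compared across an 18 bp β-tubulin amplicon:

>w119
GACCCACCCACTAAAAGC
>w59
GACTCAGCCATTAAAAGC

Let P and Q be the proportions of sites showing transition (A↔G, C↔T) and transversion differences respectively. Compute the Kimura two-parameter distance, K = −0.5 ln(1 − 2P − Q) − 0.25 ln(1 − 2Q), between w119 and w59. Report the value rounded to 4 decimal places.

The sequences differ at positions 4 (C/T, transition), 7 (C/G, transversion), 11 (C/T, transition).
Of the 3 differences, 2 transitions and 1 transversion over 18 sites: P = 2/18 = 0.111111, Q = 1/18 = 0.055556.
d = −0.5·ln(0.722222) − 0.25·ln(0.888888) = −0.5·(-0.325423) − 0.25·(-0.117784) = 0.1922.

0.1922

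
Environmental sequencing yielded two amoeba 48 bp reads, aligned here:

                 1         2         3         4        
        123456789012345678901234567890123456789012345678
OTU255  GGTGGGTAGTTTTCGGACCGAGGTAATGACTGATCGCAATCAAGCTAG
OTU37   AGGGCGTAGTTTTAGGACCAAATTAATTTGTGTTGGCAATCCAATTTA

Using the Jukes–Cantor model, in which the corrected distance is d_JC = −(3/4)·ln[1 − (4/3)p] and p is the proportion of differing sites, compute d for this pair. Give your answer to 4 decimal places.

Mismatches occur at site 1 (G/A), site 3 (T/G), site 5 (G/C), site 14 (C/A), site 20 (G/A), site 22 (G/A), site 23 (G/T), site 28 (G/T), site 29 (A/T), site 30 (C/G), site 33 (A/T), site 35 (C/G), site 42 (A/C), site 44 (G/A), site 45 (C/T), site 47 (A/T), site 48 (G/A).
p = 17/48 = 0.354167.
d = −0.75 · ln(1 − (4/3)·0.354167) = −0.75 · ln(0.527777) = −0.75 · (-0.639081) = 0.4793.

0.4793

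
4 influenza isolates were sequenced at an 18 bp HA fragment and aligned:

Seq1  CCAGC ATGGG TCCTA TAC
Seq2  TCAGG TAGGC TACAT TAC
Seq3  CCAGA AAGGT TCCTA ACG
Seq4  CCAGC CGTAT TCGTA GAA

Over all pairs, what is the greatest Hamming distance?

13

Pairwise Hamming distances:
  Seq1 vs Seq2: 8
  Seq1 vs Seq3: 6
  Seq1 vs Seq4: 8
  Seq2 vs Seq3: 10
  Seq2 vs Seq4: 13
  Seq3 vs Seq4: 9
The largest is 13, between Seq2 and Seq4.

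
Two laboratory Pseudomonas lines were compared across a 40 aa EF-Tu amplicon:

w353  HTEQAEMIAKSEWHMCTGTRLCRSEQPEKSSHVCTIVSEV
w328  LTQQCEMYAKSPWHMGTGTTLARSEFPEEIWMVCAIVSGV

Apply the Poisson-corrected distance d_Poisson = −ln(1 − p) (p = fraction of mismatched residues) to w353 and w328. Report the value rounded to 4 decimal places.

Differing sites — 1:H/L; 3:E/Q; 5:A/C; 8:I/Y; 12:E/P; 16:C/G; 20:R/T; 22:C/A; 26:Q/F; 29:K/E; 30:S/I; 31:S/W; 32:H/M; 35:T/A; 39:E/G.
p = 15/40 = 0.375000.
d = −ln(1 − 0.375000) = −ln(0.625000) = 0.4700.

0.4700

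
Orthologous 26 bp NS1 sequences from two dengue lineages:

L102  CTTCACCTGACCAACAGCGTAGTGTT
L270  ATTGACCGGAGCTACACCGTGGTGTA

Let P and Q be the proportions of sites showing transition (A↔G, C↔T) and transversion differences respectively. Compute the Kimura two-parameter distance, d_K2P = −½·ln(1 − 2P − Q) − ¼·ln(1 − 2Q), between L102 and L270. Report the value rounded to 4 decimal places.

0.4057

The sequences differ at positions 1 (C/A, transversion), 4 (C/G, transversion), 8 (T/G, transversion), 11 (C/G, transversion), 13 (A/T, transversion), 17 (G/C, transversion), 21 (A/G, transition), 26 (T/A, transversion).
Of the 8 differences, 1 transition and 7 transversions over 26 sites: P = 1/26 = 0.038462, Q = 7/26 = 0.269231.
d = −0.5·ln(0.653845) − 0.25·ln(0.461538) = −0.5·(-0.424885) − 0.25·(-0.773191) = 0.4057.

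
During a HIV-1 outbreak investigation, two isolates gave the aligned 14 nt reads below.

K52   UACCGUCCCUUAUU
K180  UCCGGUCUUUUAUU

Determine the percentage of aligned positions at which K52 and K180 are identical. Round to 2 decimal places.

Differing sites — 2:A/C; 4:C/G; 8:C/U; 9:C/U.
10 of the 14 sites match, so the percent identity is 10/14 × 100 = 71.43%.

71.43%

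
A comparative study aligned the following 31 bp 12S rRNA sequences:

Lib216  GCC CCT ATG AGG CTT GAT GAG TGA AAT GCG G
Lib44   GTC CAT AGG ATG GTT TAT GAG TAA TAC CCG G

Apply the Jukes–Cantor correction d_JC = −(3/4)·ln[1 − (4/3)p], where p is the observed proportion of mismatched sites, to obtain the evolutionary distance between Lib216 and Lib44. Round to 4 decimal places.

0.4217

The sequences differ at positions 2 (C/T), 5 (C/A), 8 (T/G), 11 (G/T), 13 (C/G), 16 (G/T), 23 (G/A), 25 (A/T), 27 (T/C), 28 (G/C).
p = 10/31 = 0.322581.
d = −0.75 · ln(1 − (4/3)·0.322581) = −0.75 · ln(0.569892) = −0.75 · (-0.562308) = 0.4217.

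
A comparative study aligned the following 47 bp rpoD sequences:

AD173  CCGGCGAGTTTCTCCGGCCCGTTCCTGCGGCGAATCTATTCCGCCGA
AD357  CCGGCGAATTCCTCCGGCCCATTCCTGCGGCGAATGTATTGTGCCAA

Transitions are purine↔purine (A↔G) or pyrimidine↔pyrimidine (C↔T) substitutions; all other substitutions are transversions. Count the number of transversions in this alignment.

2

Mismatches occur at site 8 (G→A, transition), site 11 (T→C, transition), site 21 (G→A, transition), site 36 (C→G, transversion), site 41 (C→G, transversion), site 42 (C→T, transition), site 46 (G→A, transition).
Of the 7 differences, 5 transitions and 2 transversions, so the answer is 2.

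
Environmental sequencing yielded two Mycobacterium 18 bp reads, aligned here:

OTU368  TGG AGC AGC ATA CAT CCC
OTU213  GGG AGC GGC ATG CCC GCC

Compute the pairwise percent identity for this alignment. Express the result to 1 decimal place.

66.7%

The sequences differ at positions 1 (T/G), 7 (A/G), 12 (A/G), 14 (A/C), 15 (T/C), 16 (C/G).
12 of the 18 sites match, so the percent identity is 12/18 × 100 = 66.7%.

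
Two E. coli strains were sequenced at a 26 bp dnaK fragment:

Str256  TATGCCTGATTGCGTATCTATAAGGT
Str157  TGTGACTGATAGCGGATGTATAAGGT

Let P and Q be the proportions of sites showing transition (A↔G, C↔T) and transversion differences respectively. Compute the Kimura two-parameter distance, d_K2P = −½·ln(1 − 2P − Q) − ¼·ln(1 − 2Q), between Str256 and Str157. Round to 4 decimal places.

Mismatches occur at site 2 (A/G, transition), site 5 (C/A, transversion), site 11 (T/A, transversion), site 15 (T/G, transversion), site 18 (C/G, transversion).
Of the 5 differences, 1 transition and 4 transversions over 26 sites: P = 1/26 = 0.038462, Q = 4/26 = 0.153846.
d = −0.5·ln(0.769230) − 0.25·ln(0.692308) = −0.5·(-0.262365) − 0.25·(-0.367724) = 0.2231.

0.2231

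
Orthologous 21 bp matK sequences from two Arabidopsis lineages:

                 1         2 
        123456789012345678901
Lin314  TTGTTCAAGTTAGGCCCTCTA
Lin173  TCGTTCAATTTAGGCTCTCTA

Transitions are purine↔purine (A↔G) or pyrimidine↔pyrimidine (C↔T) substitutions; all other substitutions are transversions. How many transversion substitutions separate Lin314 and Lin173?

1

Differing sites — 2:T/C (Ti); 9:G/T (Tv); 16:C/T (Ti).
Of the 3 differences, 2 transitions and 1 transversion, so the answer is 1.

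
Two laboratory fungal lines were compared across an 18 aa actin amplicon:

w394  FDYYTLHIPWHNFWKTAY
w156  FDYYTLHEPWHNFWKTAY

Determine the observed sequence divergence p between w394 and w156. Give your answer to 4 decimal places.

A single mismatch occurs at site 8 (I→E).
There are 1 differences over 18 sites, so p = 1/18 = 0.0556.

0.0556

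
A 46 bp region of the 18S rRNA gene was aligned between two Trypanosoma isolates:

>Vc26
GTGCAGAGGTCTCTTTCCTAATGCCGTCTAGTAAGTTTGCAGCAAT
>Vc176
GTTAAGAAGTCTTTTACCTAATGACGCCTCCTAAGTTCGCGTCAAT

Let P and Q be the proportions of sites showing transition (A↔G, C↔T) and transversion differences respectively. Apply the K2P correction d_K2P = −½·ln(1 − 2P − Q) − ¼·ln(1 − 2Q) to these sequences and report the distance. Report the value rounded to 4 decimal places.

0.3214

The sequences differ at positions 3 (G/T, transversion), 4 (C/A, transversion), 8 (G/A, transition), 13 (C/T, transition), 16 (T/A, transversion), 24 (C/A, transversion), 27 (T/C, transition), 30 (A/C, transversion), 31 (G/C, transversion), 38 (T/C, transition), 41 (A/G, transition), 42 (G/T, transversion).
Of the 12 differences, 5 transitions and 7 transversions over 46 sites: P = 5/46 = 0.108696, Q = 7/46 = 0.152174.
d = −0.5·ln(0.630434) − 0.25·ln(0.695652) = −0.5·(-0.461347) − 0.25·(-0.362906) = 0.3214.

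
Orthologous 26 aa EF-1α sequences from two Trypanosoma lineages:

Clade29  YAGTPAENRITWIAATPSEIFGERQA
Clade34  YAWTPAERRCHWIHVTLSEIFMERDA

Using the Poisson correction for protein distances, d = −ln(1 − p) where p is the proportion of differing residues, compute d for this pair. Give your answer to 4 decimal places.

0.4249

Mismatches occur at site 3 (G↔W), site 8 (N↔R), site 10 (I↔C), site 11 (T↔H), site 14 (A↔H), site 15 (A↔V), site 17 (P↔L), site 22 (G↔M), site 25 (Q↔D).
p = 9/26 = 0.346154.
d = −ln(1 − 0.346154) = −ln(0.653846) = 0.4249.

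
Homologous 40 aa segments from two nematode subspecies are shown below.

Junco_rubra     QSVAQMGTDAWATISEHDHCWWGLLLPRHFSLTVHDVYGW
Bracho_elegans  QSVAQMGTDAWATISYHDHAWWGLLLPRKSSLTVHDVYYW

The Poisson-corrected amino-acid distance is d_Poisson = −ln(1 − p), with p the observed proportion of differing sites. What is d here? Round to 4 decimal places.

The sequences differ at positions 16 (E/Y), 20 (C/A), 29 (H/K), 30 (F/S), 39 (G/Y).
p = 5/40 = 0.125000.
d = −ln(1 − 0.125000) = −ln(0.875000) = 0.1335.

0.1335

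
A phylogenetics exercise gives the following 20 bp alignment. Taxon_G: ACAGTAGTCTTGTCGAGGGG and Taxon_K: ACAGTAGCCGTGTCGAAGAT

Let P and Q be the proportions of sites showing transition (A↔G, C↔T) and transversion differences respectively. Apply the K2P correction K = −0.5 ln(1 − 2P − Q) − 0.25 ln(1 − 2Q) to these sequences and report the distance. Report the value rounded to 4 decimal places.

Mismatches occur at site 8 (T→C, transition), site 10 (T→G, transversion), site 17 (G→A, transition), site 19 (G→A, transition), site 20 (G→T, transversion).
Of the 5 differences, 3 transitions and 2 transversions over 20 sites: P = 3/20 = 0.150000, Q = 2/20 = 0.100000.
d = −0.5·ln(0.600000) − 0.25·ln(0.800000) = −0.5·(-0.510826) − 0.25·(-0.223144) = 0.3112.

0.3112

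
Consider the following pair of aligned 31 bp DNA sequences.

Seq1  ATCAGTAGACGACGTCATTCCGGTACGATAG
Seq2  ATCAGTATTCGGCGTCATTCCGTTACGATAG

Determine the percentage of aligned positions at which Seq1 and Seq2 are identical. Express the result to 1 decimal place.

87.1%

Differing sites — 8:G/T; 9:A/T; 12:A/G; 23:G/T.
27 of the 31 sites match, so the percent identity is 27/31 × 100 = 87.1%.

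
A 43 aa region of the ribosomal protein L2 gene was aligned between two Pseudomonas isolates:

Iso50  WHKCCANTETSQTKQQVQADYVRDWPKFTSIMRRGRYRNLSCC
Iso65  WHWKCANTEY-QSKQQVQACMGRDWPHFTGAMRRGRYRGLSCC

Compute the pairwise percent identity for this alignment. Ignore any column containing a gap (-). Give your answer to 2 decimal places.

73.81%

Excluding the 1 gap column leaves 42 comparable sites.
Differing sites — 3:K/W; 4:C/K; 10:T/Y; 13:T/S; 20:D/C; 21:Y/M; 22:V/G; 27:K/H; 30:S/G; 31:I/A; 39:N/G.
31 of the 42 comparable sites match, so the percent identity is 31/42 × 100 = 73.81%.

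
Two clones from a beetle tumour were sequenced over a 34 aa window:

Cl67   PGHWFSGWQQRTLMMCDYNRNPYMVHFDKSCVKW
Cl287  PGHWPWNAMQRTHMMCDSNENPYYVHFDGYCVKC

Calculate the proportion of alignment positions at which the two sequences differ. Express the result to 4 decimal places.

Mismatches occur at site 5 (F↔P), site 6 (S↔W), site 7 (G↔N), site 8 (W↔A), site 9 (Q↔M), site 13 (L↔H), site 18 (Y↔S), site 20 (R↔E), site 24 (M↔Y), site 29 (K↔G), site 30 (S↔Y), site 34 (W↔C).
There are 12 differences over 34 sites, so p = 12/34 = 0.3529.

0.3529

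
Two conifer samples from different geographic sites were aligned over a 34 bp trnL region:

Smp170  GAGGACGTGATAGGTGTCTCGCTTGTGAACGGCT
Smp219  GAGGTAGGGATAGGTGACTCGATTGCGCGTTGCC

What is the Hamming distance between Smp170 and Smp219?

Mismatches occur at site 5 (A/T), site 6 (C/A), site 8 (T/G), site 17 (T/A), site 22 (C/A), site 26 (T/C), site 28 (A/C), site 29 (A/G), site 30 (C/T), site 31 (G/T), site 34 (T/C).
That gives 11 mismatches out of 34 aligned sites, so the Hamming distance is 11.

11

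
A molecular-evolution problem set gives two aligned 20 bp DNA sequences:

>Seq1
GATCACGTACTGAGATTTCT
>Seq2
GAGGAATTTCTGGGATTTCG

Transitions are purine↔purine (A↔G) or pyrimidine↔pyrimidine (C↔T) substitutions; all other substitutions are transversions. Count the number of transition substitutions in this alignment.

1

Differing sites — 3:T/G (Tv); 4:C/G (Tv); 6:C/A (Tv); 7:G/T (Tv); 9:A/T (Tv); 13:A/G (Ti); 20:T/G (Tv).
Of the 7 differences, 1 transition and 6 transversions, so the answer is 1.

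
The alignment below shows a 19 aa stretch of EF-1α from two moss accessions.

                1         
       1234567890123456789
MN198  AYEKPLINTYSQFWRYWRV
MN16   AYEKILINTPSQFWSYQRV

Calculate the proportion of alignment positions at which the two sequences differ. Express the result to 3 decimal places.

Differing sites — 5:P/I; 10:Y/P; 15:R/S; 17:W/Q.
There are 4 differences over 19 sites, so p = 4/19 = 0.211.

0.211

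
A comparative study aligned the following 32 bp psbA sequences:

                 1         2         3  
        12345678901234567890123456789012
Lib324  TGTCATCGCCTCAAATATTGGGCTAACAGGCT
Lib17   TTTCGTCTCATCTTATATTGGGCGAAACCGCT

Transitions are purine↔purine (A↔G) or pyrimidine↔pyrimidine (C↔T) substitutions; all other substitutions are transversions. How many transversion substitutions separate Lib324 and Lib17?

The sequences differ at positions 2 (G/T, transversion), 5 (A/G, transition), 8 (G/T, transversion), 10 (C/A, transversion), 13 (A/T, transversion), 14 (A/T, transversion), 24 (T/G, transversion), 27 (C/A, transversion), 28 (A/C, transversion), 29 (G/C, transversion).
Of the 10 differences, 1 transition and 9 transversions, so the answer is 9.

9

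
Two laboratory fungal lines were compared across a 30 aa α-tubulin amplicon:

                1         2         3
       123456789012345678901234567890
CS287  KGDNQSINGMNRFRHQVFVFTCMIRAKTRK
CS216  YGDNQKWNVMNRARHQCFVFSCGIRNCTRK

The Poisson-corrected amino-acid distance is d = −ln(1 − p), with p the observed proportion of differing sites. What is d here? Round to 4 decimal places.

The sequences differ at positions 1 (K/Y), 6 (S/K), 7 (I/W), 9 (G/V), 13 (F/A), 17 (V/C), 21 (T/S), 23 (M/G), 26 (A/N), 27 (K/C).
p = 10/30 = 0.333333.
d = −ln(1 − 0.333333) = −ln(0.666667) = 0.4055.

0.4055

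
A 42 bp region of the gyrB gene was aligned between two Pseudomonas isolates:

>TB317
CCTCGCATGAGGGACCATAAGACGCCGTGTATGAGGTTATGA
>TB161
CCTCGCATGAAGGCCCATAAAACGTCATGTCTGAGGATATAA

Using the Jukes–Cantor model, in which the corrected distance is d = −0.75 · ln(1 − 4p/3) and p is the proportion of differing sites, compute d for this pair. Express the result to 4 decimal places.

Differing sites — 11:G/A; 14:A/C; 21:G/A; 25:C/T; 27:G/A; 31:A/C; 37:T/A; 41:G/A.
p = 8/42 = 0.190476.
d = −0.75 · ln(1 − (4/3)·0.190476) = −0.75 · ln(0.746032) = −0.75 · (-0.292987) = 0.2197.

0.2197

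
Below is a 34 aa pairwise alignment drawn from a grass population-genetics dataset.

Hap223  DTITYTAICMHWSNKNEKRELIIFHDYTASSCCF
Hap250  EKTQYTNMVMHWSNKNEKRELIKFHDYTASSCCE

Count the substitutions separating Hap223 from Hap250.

9

Mismatches occur at site 1 (D→E), site 2 (T→K), site 3 (I→T), site 4 (T→Q), site 7 (A→N), site 8 (I→M), site 9 (C→V), site 23 (I→K), site 34 (F→E).
That gives 9 mismatches out of 34 aligned sites, so the Hamming distance is 9.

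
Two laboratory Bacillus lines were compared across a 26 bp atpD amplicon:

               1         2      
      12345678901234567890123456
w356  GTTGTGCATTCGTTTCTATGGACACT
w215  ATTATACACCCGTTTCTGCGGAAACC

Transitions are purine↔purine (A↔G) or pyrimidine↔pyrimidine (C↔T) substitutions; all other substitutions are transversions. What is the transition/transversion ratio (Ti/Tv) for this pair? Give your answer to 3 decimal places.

Mismatches occur at site 1 (G→A, transition), site 4 (G→A, transition), site 6 (G→A, transition), site 9 (T→C, transition), site 10 (T→C, transition), site 18 (A→G, transition), site 19 (T→C, transition), site 23 (C→A, transversion), site 26 (T→C, transition).
Of the 9 differences, 8 transitions and 1 transversion, so Ti/Tv = 8/1 = 8.000.

8.000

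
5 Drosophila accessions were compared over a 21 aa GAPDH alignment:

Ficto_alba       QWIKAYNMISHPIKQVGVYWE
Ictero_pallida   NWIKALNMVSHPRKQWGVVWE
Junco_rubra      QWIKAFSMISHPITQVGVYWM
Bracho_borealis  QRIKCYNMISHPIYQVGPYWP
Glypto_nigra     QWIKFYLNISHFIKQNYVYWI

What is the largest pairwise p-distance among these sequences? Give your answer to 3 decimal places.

Pairwise Hamming distances:
  Ficto_alba vs Ictero_pallida: 6
  Ficto_alba vs Junco_rubra: 4
  Ficto_alba vs Bracho_borealis: 5
  Ficto_alba vs Glypto_nigra: 7
  Ictero_pallida vs Junco_rubra: 9
  Ictero_pallida vs Bracho_borealis: 11
  Ictero_pallida vs Glypto_nigra: 12
  Junco_rubra vs Bracho_borealis: 7
  Junco_rubra vs Glypto_nigra: 9
  Bracho_borealis vs Glypto_nigra: 10
The largest is 12 mismatches, between Ictero_pallida and Glypto_nigra; p = 12/21 = 0.571.

0.571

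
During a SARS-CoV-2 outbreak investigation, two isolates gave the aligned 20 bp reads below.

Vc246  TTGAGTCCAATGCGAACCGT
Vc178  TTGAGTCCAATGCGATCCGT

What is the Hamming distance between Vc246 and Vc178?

1

A single mismatch occurs at site 16 (A/T).
That gives 1 mismatch out of 20 aligned sites, so the Hamming distance is 1.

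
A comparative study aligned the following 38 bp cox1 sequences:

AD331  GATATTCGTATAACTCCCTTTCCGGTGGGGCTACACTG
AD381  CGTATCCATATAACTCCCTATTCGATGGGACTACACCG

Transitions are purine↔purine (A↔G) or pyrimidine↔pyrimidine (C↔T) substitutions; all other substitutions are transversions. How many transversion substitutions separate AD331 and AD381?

2

Differing sites — 1:G/C (Tv); 2:A/G (Ti); 6:T/C (Ti); 8:G/A (Ti); 20:T/A (Tv); 22:C/T (Ti); 25:G/A (Ti); 30:G/A (Ti); 37:T/C (Ti).
Of the 9 differences, 7 transitions and 2 transversions, so the answer is 2.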